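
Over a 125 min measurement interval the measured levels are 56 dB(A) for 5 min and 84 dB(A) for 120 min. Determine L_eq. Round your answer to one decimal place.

L_eq = 10·log₁₀[(1/T)·Σ tᵢ·10^(Lᵢ/10)] with T = 125 min.
Σ tᵢ·10^(Lᵢ/10) = 5·10^(56/10) + 120·10^(84/10) = 3.014e+10.
L_eq = 10·log₁₀(3.014e+10/125) = 83.82 dB(A).

83.8 dB(A)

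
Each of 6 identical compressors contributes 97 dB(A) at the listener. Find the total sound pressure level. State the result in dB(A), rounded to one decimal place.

N identical incoherent sources raise the level by 10·log₁₀ N.
L_total = 97 + 10·log₁₀(6) = 97 + 7.782 = 104.78 dB(A).

104.8 dB(A)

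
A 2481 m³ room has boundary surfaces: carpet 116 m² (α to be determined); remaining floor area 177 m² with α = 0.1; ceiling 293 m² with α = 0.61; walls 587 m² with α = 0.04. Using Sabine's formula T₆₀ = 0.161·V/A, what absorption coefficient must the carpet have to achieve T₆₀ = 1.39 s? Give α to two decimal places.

0.58

From T₆₀ = 0.161·V/A, the target T₆₀ = 1.39 s needs A = 0.161·2481/1.39 = 287.37 m².
Absorption from the other surfaces = 177·0.1 + 293·0.61 + 587·0.04 = 219.91 m², so the carpet must supply 67.46 m² over 116 m².
α = 67.46/116 = 0.582.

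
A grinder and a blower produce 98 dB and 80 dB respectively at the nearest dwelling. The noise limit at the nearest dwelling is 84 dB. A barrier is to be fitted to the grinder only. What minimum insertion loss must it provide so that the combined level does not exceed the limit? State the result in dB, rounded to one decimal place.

The untreated sources together contribute 10^(80/10) = 1.000e+08, i.e. 80.00 dB.
The limit corresponds to 10^(84/10) = 2.512e+08; subtracting the fixed part leaves 1.512e+08 for the grinder, i.e. 81.80 dB.
Required insertion loss = 98 − 81.80 = 16.20 dB.

16.2 dB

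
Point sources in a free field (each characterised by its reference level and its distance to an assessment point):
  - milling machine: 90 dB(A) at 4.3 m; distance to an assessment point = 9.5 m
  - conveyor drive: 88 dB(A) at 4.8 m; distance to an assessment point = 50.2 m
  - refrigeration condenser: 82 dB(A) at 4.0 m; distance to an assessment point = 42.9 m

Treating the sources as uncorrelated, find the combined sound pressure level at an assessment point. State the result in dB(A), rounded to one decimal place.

83.3 dB(A)

First find each source's level at the receiver (point-source: −20·log₁₀(r/r_ref)), then combine on an intensity basis.
milling machine: 90 − 20·log₁₀(9.5/4.3) = 90 − 6.89 = 83.11 dB(A).
conveyor drive: 88 − 20·log₁₀(50.2/4.8) = 88 − 20.39 = 67.61 dB(A).
refrigeration condenser: 82 − 20·log₁₀(42.9/4.0) = 82 − 20.61 = 61.39 dB(A).
Σ 10^(L/10) = 2.120e+08 → L_total = 10·log₁₀(2.120e+08) = 83.26 dB(A).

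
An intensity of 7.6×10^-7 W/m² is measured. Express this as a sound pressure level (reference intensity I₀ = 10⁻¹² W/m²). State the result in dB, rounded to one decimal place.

Dividing by I₀ shifts the exponent by 12: I/I₀ = 7.6×10^5.
L = 10·(0.8808 + 5) = 58.81 dB.

58.8 dB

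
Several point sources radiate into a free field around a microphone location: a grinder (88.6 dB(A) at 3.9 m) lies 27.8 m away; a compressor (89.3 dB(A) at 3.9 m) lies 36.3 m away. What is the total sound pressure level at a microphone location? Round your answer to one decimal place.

Apply inverse-square spreading to bring every level to the receiver, then sum 10^(L/10).
grinder: 88.6 − 20·log₁₀(27.8/3.9) = 88.6 − 17.06 = 71.54 dB(A).
compressor: 89.3 − 20·log₁₀(36.3/3.9) = 89.3 − 19.38 = 69.92 dB(A).
Σ 10^(L/10) = 2.408e+07 → L_total = 10·log₁₀(2.408e+07) = 73.82 dB(A).

73.8 dB(A)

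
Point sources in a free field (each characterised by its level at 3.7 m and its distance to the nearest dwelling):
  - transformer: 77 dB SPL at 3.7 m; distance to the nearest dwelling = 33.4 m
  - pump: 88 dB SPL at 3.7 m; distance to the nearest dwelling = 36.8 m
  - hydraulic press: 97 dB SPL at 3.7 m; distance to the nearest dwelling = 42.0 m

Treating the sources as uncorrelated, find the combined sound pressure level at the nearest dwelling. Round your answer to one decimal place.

76.6 dB SPL

Propagate each source to the receiver with L = L_ref − 20·log₁₀(r/r_ref), then add intensities.
transformer: 77 − 20·log₁₀(33.4/3.7) = 77 − 19.11 = 57.89 dB SPL.
pump: 88 − 20·log₁₀(36.8/3.7) = 88 − 19.95 = 68.05 dB SPL.
hydraulic press: 97 − 20·log₁₀(42.0/3.7) = 97 − 21.10 = 75.90 dB SPL.
Σ 10^(L/10) = 4.589e+07 → L_total = 10·log₁₀(4.589e+07) = 76.62 dB SPL.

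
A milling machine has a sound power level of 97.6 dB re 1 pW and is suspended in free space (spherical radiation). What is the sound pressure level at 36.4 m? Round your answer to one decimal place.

L_p = L_w − 10·log₁₀(4π·r²) with r = 36.4 m.
4π·r² = 1.665e+04 m², 10·log₁₀ of that is 42.214 dB.
L_p = 97.6 − 42.214 = 55.39 dB.

55.4 dB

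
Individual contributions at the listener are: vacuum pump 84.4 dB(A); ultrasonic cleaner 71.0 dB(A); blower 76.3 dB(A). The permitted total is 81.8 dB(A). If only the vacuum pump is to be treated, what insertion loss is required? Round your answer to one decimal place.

The untreated sources together contribute 10^(71.0/10) + 10^(76.3/10) = 5.525e+07, i.e. 77.42 dB(A).
To meet 81.8 dB(A) overall, the treated vacuum pump may contribute at most 10^(81.8/10) − 5.525e+07 = 9.611e+07, i.e. 79.83 dB(A).
So the vacuum pump must be reduced from 84.4 to 79.83 dB(A): IL = 4.57 dB.

4.6 dB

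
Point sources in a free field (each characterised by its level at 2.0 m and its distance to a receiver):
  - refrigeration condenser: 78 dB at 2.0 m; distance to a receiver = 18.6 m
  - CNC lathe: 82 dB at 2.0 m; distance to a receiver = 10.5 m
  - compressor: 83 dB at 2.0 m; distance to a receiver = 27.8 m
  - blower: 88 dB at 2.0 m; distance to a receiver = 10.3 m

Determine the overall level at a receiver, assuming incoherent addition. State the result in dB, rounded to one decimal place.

75.0 dB

Apply inverse-square spreading to bring every level to the receiver, then sum 10^(L/10).
refrigeration condenser: 78 − 20·log₁₀(18.6/2.0) = 78 − 19.37 = 58.63 dB.
CNC lathe: 82 − 20·log₁₀(10.5/2.0) = 82 − 14.40 = 67.60 dB.
compressor: 83 − 20·log₁₀(27.8/2.0) = 83 − 22.86 = 60.14 dB.
blower: 88 − 20·log₁₀(10.3/2.0) = 88 − 14.24 = 73.76 dB.
Σ 10^(L/10) = 3.130e+07 → L_total = 10·log₁₀(3.130e+07) = 74.96 dB.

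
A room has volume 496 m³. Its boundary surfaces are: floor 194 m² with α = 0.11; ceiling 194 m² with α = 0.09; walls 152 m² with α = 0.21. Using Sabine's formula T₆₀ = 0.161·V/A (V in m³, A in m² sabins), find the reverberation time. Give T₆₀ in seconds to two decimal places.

1.13 s

Total absorption A = 194·0.11 + 194·0.09 + 152·0.21 = 70.72 m² sabins.
T₆₀ = 0.161 × 496 / 70.72 = 1.129 s.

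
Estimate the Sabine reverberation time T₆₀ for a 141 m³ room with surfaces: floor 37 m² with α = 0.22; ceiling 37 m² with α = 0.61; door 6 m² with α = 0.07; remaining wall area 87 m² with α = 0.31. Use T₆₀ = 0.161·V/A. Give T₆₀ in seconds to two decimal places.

Total absorption A = 37·0.22 + 37·0.61 + 6·0.07 + 87·0.31 = 58.10 m² sabins.
T₆₀ = 0.161 × 141 / 58.10 = 0.391 s.

0.39 s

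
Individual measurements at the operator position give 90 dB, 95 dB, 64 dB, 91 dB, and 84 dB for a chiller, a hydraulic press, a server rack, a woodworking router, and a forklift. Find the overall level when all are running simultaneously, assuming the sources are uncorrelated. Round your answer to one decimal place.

97.5 dB

For uncorrelated sources the intensities add, so convert each level to linear form, sum, and take 10·log₁₀ of the total.
Σ 10^(L/10) = 10^(90/10) + 10^(95/10) + 10^(64/10) + 10^(91/10) + 10^(84/10) = 5.675e+09.
L_total = 10·log₁₀(5.675e+09) = 97.54 dB.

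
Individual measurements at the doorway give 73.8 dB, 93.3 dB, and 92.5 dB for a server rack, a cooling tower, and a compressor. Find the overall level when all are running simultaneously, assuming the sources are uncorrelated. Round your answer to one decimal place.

For uncorrelated sources the intensities add, so convert each level to linear form, sum, and take 10·log₁₀ of the total.
Σ 10^(L/10) = 10^(73.8/10) + 10^(93.3/10) + 10^(92.5/10) = 3.940e+09.
L_total = 10·log₁₀(3.940e+09) = 95.96 dB.

96.0 dB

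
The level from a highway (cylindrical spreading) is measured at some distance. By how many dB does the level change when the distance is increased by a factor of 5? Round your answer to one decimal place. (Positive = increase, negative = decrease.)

With cylindrical spreading the level changes by −10·log₁₀(r₂/r₁).
ΔL = −10·log₁₀(5) = -6.99 dB.

-7.0 dB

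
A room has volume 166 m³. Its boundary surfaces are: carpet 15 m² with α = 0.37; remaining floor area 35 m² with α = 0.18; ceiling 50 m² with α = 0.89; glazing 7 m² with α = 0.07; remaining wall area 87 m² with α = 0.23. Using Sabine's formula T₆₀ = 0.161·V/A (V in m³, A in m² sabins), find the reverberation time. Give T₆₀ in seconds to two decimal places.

0.35 s

A = Σ Sᵢαᵢ = 15·0.37 + 35·0.18 + 50·0.89 + 7·0.07 + 87·0.23 = 76.85 m².
T₆₀ = 0.161·V/A = 0.161·166/76.85 = 0.348 s.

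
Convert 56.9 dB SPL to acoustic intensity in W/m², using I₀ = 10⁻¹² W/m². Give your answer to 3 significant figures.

L = 10·log₁₀(I/I₀) ⇒ I = I₀·10^(L/10) = 10⁻¹² × 10^5.69.

4.90e-07 W/m²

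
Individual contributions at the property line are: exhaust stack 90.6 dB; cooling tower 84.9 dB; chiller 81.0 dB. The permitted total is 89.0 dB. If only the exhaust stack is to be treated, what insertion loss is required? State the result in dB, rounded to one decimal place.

Everything except the exhaust stack sums to 10^(84.9/10) + 10^(81.0/10) = 4.349e+08 in linear terms, 86.38 dB.
To meet 89.0 dB overall, the treated exhaust stack may contribute at most 10^(89.0/10) − 4.349e+08 = 3.594e+08, i.e. 85.56 dB.
Required insertion loss = 90.6 − 85.56 = 5.04 dB.

5.0 dB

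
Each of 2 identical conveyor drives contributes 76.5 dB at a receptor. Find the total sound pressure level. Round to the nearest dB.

N identical incoherent sources raise the level by 10·log₁₀ N.
L_total = 76.5 + 10·log₁₀(2) = 76.5 + 3.010 = 79.51 dB.

80 dB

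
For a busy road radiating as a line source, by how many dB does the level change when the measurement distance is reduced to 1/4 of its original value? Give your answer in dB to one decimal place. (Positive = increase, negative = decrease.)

A line source loses 3 dB per doubling of distance; generally ΔL = −10·log₁₀(r₂/r₁).
ΔL = −10·log₁₀(0.25) = +6.02 dB.

+6.0 dB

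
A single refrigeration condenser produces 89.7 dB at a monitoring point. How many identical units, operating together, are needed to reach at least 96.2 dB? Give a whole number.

N identical sources give L₁ + 10·log₁₀ N, so require 10·log₁₀ N ≥ 96.2 − 89.7 = 6.5 dB.
N ≥ 10^(6.5/10) = 4.467, so N = 5.

5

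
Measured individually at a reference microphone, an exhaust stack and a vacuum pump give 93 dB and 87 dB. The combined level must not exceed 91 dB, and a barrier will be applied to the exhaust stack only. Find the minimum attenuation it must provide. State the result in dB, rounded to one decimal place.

4.2 dB

Everything except the exhaust stack sums to 10^(87/10) = 5.012e+08 in linear terms, 87.00 dB.
The limit corresponds to 10^(91/10) = 1.259e+09; subtracting the fixed part leaves 7.577e+08 for the exhaust stack, i.e. 88.80 dB.
Required insertion loss = 93 − 88.80 = 4.20 dB.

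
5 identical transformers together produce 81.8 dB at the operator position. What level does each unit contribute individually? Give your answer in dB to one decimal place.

5 equal contributions raise the level by 10·log₁₀ 5 = 6.990 dB, so each unit alone gives 81.8 − 6.990.

74.8 dB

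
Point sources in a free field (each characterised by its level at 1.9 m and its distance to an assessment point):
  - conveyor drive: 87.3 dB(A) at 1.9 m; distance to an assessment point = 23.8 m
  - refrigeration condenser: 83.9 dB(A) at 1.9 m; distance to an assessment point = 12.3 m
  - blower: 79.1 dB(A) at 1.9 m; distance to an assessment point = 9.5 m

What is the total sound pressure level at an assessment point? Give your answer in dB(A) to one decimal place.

Apply inverse-square spreading to bring every level to the receiver, then sum 10^(L/10).
conveyor drive: 87.3 − 20·log₁₀(23.8/1.9) = 87.3 − 21.96 = 65.34 dB(A).
refrigeration condenser: 83.9 − 20·log₁₀(12.3/1.9) = 83.9 − 16.22 = 67.68 dB(A).
blower: 79.1 − 20·log₁₀(9.5/1.9) = 79.1 − 13.98 = 65.12 dB(A).
Σ 10^(L/10) = 1.253e+07 → L_total = 10·log₁₀(1.253e+07) = 70.98 dB(A).

71.0 dB(A)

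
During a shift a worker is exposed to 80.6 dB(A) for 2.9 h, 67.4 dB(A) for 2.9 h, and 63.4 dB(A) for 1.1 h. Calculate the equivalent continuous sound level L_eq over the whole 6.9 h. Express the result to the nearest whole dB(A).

The energy average is taken in the linear domain: L_eq = 10·log₁₀[(Σ tᵢ·10^(Lᵢ/10))/T], T = 6.9 h.
Σ tᵢ·10^(Lᵢ/10) = 2.9·10^(80.6/10) + 2.9·10^(67.4/10) + 1.1·10^(63.4/10) = 3.513e+08.
L_eq = 10·log₁₀(3.513e+08/6.9) = 77.07 dB(A).

77 dB(A)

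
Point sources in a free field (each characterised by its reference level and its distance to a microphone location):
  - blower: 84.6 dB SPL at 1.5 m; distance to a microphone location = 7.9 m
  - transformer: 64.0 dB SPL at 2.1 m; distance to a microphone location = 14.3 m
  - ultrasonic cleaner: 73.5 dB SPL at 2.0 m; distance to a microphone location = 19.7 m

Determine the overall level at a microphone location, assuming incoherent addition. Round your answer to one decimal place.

First find each source's level at the receiver (point-source: −20·log₁₀(r/r_ref)), then combine on an intensity basis.
blower: 84.6 − 20·log₁₀(7.9/1.5) = 84.6 − 14.43 = 70.17 dB SPL.
transformer: 64.0 − 20·log₁₀(14.3/2.1) = 64.0 − 16.66 = 47.34 dB SPL.
ultrasonic cleaner: 73.5 − 20·log₁₀(19.7/2.0) = 73.5 − 19.87 = 53.63 dB SPL.
Σ 10^(L/10) = 1.068e+07 → L_total = 10·log₁₀(1.068e+07) = 70.29 dB SPL.

70.3 dB SPL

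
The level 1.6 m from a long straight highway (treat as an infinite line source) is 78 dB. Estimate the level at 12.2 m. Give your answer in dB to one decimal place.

For a line source, L₂ = L₁ − 10·log₁₀(r₂/r₁).
L₂ = 78 − 10·log₁₀(12.2/1.6) = 78 − 8.822 = 69.18 dB.

69.2 dB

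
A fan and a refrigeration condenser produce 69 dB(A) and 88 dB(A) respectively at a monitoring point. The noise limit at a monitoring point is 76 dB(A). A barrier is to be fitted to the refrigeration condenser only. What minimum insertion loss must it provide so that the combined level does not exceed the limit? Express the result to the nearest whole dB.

13 dB

The untreated sources together contribute 10^(69/10) = 7.943e+06, i.e. 69.00 dB(A).
The limit corresponds to 10^(76/10) = 3.981e+07; subtracting the fixed part leaves 3.187e+07 for the refrigeration condenser, i.e. 75.03 dB(A).
Required insertion loss = 88 − 75.03 = 12.97 dB.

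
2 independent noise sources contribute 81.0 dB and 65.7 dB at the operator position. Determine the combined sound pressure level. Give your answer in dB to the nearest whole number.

81 dB

For uncorrelated sources the intensities add, so convert each level to linear form, sum, and take 10·log₁₀ of the total.
Σ 10^(L/10) = 10^(81.0/10) + 10^(65.7/10) = 1.296e+08.
L_total = 10·log₁₀(1.296e+08) = 81.13 dB.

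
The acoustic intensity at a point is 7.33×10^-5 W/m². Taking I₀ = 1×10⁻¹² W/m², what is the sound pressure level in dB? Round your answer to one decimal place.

78.7 dB

L = 10·log₁₀(I/I₀) = 10·log₁₀(7.33×10^-5/10⁻¹²) = 10·log₁₀(7.33×10^7).
L = 10·(0.8651 + 7) = 78.65 dB.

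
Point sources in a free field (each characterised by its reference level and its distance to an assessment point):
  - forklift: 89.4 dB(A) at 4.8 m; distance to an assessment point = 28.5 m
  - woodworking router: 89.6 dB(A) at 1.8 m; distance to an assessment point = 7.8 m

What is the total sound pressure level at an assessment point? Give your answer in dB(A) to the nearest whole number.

79 dB(A)

Apply inverse-square spreading to bring every level to the receiver, then sum 10^(L/10).
forklift: 89.4 − 20·log₁₀(28.5/4.8) = 89.4 − 15.47 = 73.93 dB(A).
woodworking router: 89.6 − 20·log₁₀(7.8/1.8) = 89.6 − 12.74 = 76.86 dB(A).
Σ 10^(L/10) = 7.327e+07 → L_total = 10·log₁₀(7.327e+07) = 78.65 dB(A).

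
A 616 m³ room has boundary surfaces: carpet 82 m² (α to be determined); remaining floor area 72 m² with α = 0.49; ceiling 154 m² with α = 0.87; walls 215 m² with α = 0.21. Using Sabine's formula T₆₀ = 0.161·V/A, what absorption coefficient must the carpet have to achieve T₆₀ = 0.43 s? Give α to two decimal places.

From T₆₀ = 0.161·V/A, the target T₆₀ = 0.43 s needs A = 0.161·616/0.43 = 230.64 m².
Absorption from the other surfaces = 72·0.49 + 154·0.87 + 215·0.21 = 214.41 m², so the carpet must supply 16.23 m² over 82 m².
α = 16.23/82 = 0.198.

0.20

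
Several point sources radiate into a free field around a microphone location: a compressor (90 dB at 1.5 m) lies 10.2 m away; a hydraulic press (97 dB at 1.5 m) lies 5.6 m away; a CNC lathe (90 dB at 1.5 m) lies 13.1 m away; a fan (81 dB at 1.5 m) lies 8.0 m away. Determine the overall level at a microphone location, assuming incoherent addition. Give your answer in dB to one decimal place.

Propagate each source to the receiver with L = L_ref − 20·log₁₀(r/r_ref), then add intensities.
compressor: 90 − 20·log₁₀(10.2/1.5) = 90 − 16.65 = 73.35 dB.
hydraulic press: 97 − 20·log₁₀(5.6/1.5) = 97 − 11.44 = 85.56 dB.
CNC lathe: 90 − 20·log₁₀(13.1/1.5) = 90 − 18.82 = 71.18 dB.
fan: 81 − 20·log₁₀(8.0/1.5) = 81 − 14.54 = 66.46 dB.
Σ 10^(L/10) = 3.988e+08 → L_total = 10·log₁₀(3.988e+08) = 86.01 dB.

86.0 dB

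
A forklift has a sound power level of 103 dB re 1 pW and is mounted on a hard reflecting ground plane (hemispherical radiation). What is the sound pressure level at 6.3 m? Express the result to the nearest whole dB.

L_p = L_w − 10·log₁₀(2π·r²) with r = 6.3 m.
2π·r² = 249.4 m², 10·log₁₀ of that is 23.969 dB.
L_p = 103 − 23.969 = 79.03 dB.

79 dB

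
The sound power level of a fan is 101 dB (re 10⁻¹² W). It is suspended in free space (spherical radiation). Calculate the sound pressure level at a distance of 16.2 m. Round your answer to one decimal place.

65.8 dB

L_p = L_w − 10·log₁₀(4π·r²) with r = 16.2 m.
4π·r² = 3298 m², 10·log₁₀ of that is 35.182 dB.
L_p = 101 − 35.182 = 65.82 dB.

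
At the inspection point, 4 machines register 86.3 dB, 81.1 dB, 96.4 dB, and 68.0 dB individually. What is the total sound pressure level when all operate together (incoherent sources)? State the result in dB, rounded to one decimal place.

Incoherent sources combine by intensity addition: L_total = 10·log₁₀(Σ 10^(L_i/10)).
Σ 10^(L/10) = 10^(86.3/10) + 10^(81.1/10) + 10^(96.4/10) + 10^(68.0/10) = 4.927e+09.
L_total = 10·log₁₀(4.927e+09) = 96.93 dB.

96.9 dB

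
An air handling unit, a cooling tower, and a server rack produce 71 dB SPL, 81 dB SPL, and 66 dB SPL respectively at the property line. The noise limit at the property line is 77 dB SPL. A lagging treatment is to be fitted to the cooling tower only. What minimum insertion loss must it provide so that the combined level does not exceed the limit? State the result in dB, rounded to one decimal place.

The untreated sources together contribute 10^(71/10) + 10^(66/10) = 1.657e+07, i.e. 72.19 dB SPL.
The limit corresponds to 10^(77/10) = 5.012e+07; subtracting the fixed part leaves 3.355e+07 for the cooling tower, i.e. 75.26 dB SPL.
So the cooling tower must be reduced from 81 to 75.26 dB SPL: IL = 5.74 dB.

5.7 dB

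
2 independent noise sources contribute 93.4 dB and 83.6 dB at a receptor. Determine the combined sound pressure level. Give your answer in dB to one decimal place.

For uncorrelated sources the intensities add, so convert each level to linear form, sum, and take 10·log₁₀ of the total.
Σ 10^(L/10) = 10^(93.4/10) + 10^(83.6/10) = 2.417e+09.
L_total = 10·log₁₀(2.417e+09) = 93.83 dB.

93.8 dB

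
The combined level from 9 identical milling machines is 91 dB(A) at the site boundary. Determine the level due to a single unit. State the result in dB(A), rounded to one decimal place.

Dividing the total intensity by 9 lowers the level by 10·log₁₀ 9 = 9.542 dB: L₁ = 91 − 9.542.

81.5 dB(A)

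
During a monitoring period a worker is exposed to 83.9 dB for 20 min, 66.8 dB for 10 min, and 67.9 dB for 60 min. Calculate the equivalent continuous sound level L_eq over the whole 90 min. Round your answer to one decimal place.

Weight each interval's intensity by its duration and average over T = 90 min:
Σ tᵢ·10^(Lᵢ/10) = 20·10^(83.9/10) + 10·10^(66.8/10) + 60·10^(67.9/10) = 5.327e+09.
L_eq = 10·log₁₀(5.327e+09/90) = 77.72 dB.

77.7 dB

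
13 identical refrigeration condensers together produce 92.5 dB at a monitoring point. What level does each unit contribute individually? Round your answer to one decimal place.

81.4 dB

13 equal contributions raise the level by 10·log₁₀ 13 = 11.139 dB, so each unit alone gives 92.5 − 11.139.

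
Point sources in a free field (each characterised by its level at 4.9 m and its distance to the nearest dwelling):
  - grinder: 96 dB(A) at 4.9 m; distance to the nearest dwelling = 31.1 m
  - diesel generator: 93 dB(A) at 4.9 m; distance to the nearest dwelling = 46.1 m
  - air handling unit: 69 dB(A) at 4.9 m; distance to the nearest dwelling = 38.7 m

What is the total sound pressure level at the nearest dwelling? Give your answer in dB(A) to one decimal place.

80.8 dB(A)

Apply inverse-square spreading to bring every level to the receiver, then sum 10^(L/10).
grinder: 96 − 20·log₁₀(31.1/4.9) = 96 − 16.05 = 79.95 dB(A).
diesel generator: 93 − 20·log₁₀(46.1/4.9) = 93 − 19.47 = 73.53 dB(A).
air handling unit: 69 − 20·log₁₀(38.7/4.9) = 69 − 17.95 = 51.05 dB(A).
Σ 10^(L/10) = 1.215e+08 → L_total = 10·log₁₀(1.215e+08) = 80.85 dB(A).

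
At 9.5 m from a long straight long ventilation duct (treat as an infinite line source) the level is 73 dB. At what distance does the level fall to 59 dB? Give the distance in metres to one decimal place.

For a line source L₁ − L₂ = 10·log₁₀(r₂/r₁), so r₂ = r₁·10^((L₁−L₂)/10).
r₂ = 9.5·10^((73−59)/10) = 9.5·10^(14.0/10) = 238.63 m.

238.6 m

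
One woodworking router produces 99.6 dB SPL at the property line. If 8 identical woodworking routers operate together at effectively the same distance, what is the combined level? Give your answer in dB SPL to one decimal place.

108.6 dB SPL

With 8 equal, uncorrelated contributions the intensity is 8× that of one unit, giving a rise of 10·log₁₀ 8.
L_total = 99.6 + 10·log₁₀(8) = 99.6 + 9.031 = 108.63 dB SPL.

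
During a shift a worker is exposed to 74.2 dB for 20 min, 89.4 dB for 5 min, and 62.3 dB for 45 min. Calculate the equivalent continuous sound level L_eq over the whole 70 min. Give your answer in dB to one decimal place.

The energy average is taken in the linear domain: L_eq = 10·log₁₀[(Σ tᵢ·10^(Lᵢ/10))/T], T = 70 min.
Σ tᵢ·10^(Lᵢ/10) = 20·10^(74.2/10) + 5·10^(89.4/10) + 45·10^(62.3/10) = 4.957e+09.
L_eq = 10·log₁₀(4.957e+09/70) = 78.50 dB.

78.5 dB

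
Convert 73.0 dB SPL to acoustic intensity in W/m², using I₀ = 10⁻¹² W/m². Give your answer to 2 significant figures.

L = 10·log₁₀(I/I₀) ⇒ I = I₀·10^(L/10) = 10⁻¹² × 10^7.30.

2.0e-05 W/m²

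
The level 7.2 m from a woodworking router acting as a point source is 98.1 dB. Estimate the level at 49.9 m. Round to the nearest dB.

81 dB

For a point source, L₂ = L₁ − 20·log₁₀(r₂/r₁).
L₂ = 98.1 − 20·log₁₀(49.9/7.2) = 98.1 − 16.815 = 81.28 dB.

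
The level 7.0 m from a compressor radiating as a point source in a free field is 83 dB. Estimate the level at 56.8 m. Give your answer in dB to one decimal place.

Spherical spreading from a point source gives a 20·log₁₀(r₂/r₁) drop.
L₂ = 83 − 20·log₁₀(56.8/7.0) = 83 − 18.185 = 64.81 dB.

64.8 dB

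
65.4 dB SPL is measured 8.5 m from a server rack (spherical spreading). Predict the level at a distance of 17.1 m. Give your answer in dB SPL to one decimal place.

For a point source, L₂ = L₁ − 20·log₁₀(r₂/r₁).
L₂ = 65.4 − 20·log₁₀(17.1/8.5) = 65.4 − 6.072 = 59.33 dB SPL.

59.3 dB SPL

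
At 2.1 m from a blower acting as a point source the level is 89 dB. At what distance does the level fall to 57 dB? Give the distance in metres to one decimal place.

The 32.0 dB drop corresponds to a distance ratio of 10^(32.0/20) for a point source.
r₂ = 2.1·10^((89−57)/20) = 2.1·10^(32.0/20) = 83.60 m.

83.6 m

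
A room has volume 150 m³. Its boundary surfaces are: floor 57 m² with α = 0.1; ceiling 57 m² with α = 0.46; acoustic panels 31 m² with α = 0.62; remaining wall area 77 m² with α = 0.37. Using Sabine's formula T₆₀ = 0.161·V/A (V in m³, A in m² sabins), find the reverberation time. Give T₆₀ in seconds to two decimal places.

0.30 s

Total absorption A = 57·0.1 + 57·0.46 + 31·0.62 + 77·0.37 = 79.63 m² sabins.
T₆₀ = 0.161 × 150 / 79.63 = 0.303 s.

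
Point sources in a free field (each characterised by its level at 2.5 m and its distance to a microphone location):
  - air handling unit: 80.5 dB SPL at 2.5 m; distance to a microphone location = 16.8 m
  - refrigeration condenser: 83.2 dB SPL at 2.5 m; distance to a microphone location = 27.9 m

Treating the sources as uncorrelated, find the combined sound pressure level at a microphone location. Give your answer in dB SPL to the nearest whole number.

First find each source's level at the receiver (point-source: −20·log₁₀(r/r_ref)), then combine on an intensity basis.
air handling unit: 80.5 − 20·log₁₀(16.8/2.5) = 80.5 − 16.55 = 63.95 dB SPL.
refrigeration condenser: 83.2 − 20·log₁₀(27.9/2.5) = 83.2 − 20.95 = 62.25 dB SPL.
Σ 10^(L/10) = 4.162e+06 → L_total = 10·log₁₀(4.162e+06) = 66.19 dB SPL.

66 dB SPL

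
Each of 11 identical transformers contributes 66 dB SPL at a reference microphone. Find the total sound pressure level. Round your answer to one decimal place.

76.4 dB SPL

N identical incoherent sources raise the level by 10·log₁₀ N.
L_total = 66 + 10·log₁₀(11) = 66 + 10.414 = 76.41 dB SPL.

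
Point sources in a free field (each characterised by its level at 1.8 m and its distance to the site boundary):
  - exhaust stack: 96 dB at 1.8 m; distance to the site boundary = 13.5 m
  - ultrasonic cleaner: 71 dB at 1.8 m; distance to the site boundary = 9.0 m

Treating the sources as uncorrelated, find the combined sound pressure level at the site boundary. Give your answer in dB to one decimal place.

78.5 dB

Propagate each source to the receiver with L = L_ref − 20·log₁₀(r/r_ref), then add intensities.
exhaust stack: 96 − 20·log₁₀(13.5/1.8) = 96 − 17.50 = 78.50 dB.
ultrasonic cleaner: 71 − 20·log₁₀(9.0/1.8) = 71 − 13.98 = 57.02 dB.
Σ 10^(L/10) = 7.128e+07 → L_total = 10·log₁₀(7.128e+07) = 78.53 dB.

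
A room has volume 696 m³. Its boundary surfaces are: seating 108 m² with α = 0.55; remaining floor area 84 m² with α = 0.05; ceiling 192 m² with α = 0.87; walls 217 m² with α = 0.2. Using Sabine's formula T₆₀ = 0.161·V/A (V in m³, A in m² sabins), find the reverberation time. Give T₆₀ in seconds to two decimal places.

A = Σ Sᵢαᵢ = 108·0.55 + 84·0.05 + 192·0.87 + 217·0.2 = 274.04 m².
T₆₀ = 0.161·V/A = 0.161·696/274.04 = 0.409 s.

0.41 s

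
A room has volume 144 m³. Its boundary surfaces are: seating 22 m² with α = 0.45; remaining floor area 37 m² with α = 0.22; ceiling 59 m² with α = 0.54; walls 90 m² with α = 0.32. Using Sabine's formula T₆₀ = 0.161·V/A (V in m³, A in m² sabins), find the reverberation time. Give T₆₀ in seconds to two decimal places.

0.29 s

Summing Sᵢαᵢ: 22·0.45 + 37·0.22 + 59·0.54 + 90·0.32 = 78.70 m².
T₆₀ = 0.161·V/A = 0.161·144/78.70 = 0.295 s.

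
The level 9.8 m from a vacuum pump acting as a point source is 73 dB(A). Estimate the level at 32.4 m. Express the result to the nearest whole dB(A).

Point-source attenuation: ΔL = 20·log₁₀(r₂/r₁) = 20·log₁₀(32.4/9.8) = 10.386 dB.
L₂ = 73 − 20·log₁₀(32.4/9.8) = 73 − 10.386 = 62.61 dB(A).

63 dB(A)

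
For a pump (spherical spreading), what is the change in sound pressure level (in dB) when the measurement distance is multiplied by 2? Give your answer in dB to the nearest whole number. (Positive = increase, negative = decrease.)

Point-source spreading: ΔL = −20·log₁₀(r₂/r₁).
ΔL = −20·log₁₀(2) = -6.02 dB.

-6 dB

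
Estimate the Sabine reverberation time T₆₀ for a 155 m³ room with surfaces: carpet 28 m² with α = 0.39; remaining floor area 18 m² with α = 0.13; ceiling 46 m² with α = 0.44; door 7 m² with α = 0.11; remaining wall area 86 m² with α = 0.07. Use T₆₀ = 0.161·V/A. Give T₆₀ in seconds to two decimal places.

0.62 s

Total absorption A = 28·0.39 + 18·0.13 + 46·0.44 + 7·0.11 + 86·0.07 = 40.29 m² sabins.
T₆₀ = 0.161 × 155 / 40.29 = 0.619 s.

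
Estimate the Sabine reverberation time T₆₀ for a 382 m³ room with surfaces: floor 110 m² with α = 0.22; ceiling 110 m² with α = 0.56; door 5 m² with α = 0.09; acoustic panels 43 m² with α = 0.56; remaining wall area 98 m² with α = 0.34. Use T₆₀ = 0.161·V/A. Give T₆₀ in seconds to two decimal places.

0.43 s

Summing Sᵢαᵢ: 110·0.22 + 110·0.56 + 5·0.09 + 43·0.56 + 98·0.34 = 143.65 m².
T₆₀ = 0.161·V/A = 0.161·382/143.65 = 0.428 s.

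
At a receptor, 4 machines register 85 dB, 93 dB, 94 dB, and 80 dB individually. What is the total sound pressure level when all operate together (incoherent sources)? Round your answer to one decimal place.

Incoherent sources combine by intensity addition: L_total = 10·log₁₀(Σ 10^(L_i/10)).
Σ 10^(L/10) = 10^(85/10) + 10^(93/10) + 10^(94/10) + 10^(80/10) = 4.923e+09.
L_total = 10·log₁₀(4.923e+09) = 96.92 dB.

96.9 dB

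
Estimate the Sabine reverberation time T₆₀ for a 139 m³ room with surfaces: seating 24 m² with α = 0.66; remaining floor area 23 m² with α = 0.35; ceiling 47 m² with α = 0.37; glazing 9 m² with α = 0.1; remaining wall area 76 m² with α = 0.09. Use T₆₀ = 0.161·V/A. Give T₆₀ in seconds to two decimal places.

A = Σ Sᵢαᵢ = 24·0.66 + 23·0.35 + 47·0.37 + 9·0.1 + 76·0.09 = 49.02 m².
T₆₀ = 0.161·V/A = 0.161·139/49.02 = 0.457 s.

0.46 s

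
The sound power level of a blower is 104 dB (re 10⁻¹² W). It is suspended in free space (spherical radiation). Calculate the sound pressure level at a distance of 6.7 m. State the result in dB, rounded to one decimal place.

L_p = L_w − 10·log₁₀(4π·r²) with r = 6.7 m.
4π·r² = 564.1 m², 10·log₁₀ of that is 27.514 dB.
L_p = 104 − 27.514 = 76.49 dB.

76.5 dB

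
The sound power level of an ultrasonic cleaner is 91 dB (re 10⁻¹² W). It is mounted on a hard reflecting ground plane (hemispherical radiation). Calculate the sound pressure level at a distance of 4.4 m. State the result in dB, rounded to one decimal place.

70.1 dB

L_p = L_w − 10·log₁₀(2π·r²) with r = 4.4 m.
2π·r² = 121.6 m², 10·log₁₀ of that is 20.851 dB.
L_p = 91 − 20.851 = 70.15 dB.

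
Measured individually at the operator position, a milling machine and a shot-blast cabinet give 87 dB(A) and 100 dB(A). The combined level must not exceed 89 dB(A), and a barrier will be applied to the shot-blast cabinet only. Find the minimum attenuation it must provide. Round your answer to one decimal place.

Everything except the shot-blast cabinet sums to 10^(87/10) = 5.012e+08 in linear terms, 87.00 dB(A).
To meet 89 dB(A) overall, the treated shot-blast cabinet may contribute at most 10^(89/10) − 5.012e+08 = 2.931e+08, i.e. 84.67 dB(A).
So the shot-blast cabinet must be reduced from 100 to 84.67 dB(A): IL = 15.33 dB.

15.3 dB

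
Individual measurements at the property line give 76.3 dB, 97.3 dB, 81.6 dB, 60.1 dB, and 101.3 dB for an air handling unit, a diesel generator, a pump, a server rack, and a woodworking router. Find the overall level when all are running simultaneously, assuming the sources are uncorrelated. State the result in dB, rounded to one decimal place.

102.8 dB

Incoherent sources combine by intensity addition: L_total = 10·log₁₀(Σ 10^(L_i/10)).
Σ 10^(L/10) = 10^(76.3/10) + 10^(97.3/10) + 10^(81.6/10) + 10^(60.1/10) + 10^(101.3/10) = 1.905e+10.
L_total = 10·log₁₀(1.905e+10) = 102.80 dB.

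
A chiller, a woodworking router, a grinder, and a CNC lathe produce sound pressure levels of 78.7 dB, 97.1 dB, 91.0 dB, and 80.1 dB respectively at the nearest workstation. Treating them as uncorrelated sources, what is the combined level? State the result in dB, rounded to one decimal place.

98.2 dB

Incoherent sources combine by intensity addition: L_total = 10·log₁₀(Σ 10^(L_i/10)).
Σ 10^(L/10) = 10^(78.7/10) + 10^(97.1/10) + 10^(91.0/10) + 10^(80.1/10) = 6.564e+09.
L_total = 10·log₁₀(6.564e+09) = 98.17 dB.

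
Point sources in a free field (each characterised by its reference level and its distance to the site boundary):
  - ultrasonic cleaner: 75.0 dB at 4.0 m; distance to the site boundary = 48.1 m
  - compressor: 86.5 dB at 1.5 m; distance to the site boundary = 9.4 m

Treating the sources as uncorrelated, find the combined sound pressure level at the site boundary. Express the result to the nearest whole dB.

Apply inverse-square spreading to bring every level to the receiver, then sum 10^(L/10).
ultrasonic cleaner: 75.0 − 20·log₁₀(48.1/4.0) = 75.0 − 21.60 = 53.40 dB.
compressor: 86.5 − 20·log₁₀(9.4/1.5) = 86.5 − 15.94 = 70.56 dB.
Σ 10^(L/10) = 1.159e+07 → L_total = 10·log₁₀(1.159e+07) = 70.64 dB.

71 dB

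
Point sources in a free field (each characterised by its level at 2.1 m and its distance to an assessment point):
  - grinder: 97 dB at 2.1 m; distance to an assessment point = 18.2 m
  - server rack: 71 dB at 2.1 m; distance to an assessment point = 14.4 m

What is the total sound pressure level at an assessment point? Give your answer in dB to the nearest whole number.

First find each source's level at the receiver (point-source: −20·log₁₀(r/r_ref)), then combine on an intensity basis.
grinder: 97 − 20·log₁₀(18.2/2.1) = 97 − 18.76 = 78.24 dB.
server rack: 71 − 20·log₁₀(14.4/2.1) = 71 − 16.72 = 54.28 dB.
Σ 10^(L/10) = 6.699e+07 → L_total = 10·log₁₀(6.699e+07) = 78.26 dB.

78 dB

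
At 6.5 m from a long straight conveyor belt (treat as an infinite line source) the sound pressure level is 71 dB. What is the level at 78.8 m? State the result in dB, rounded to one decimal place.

Cylindrical spreading from a line source gives a 10·log₁₀(r₂/r₁) drop.
L₂ = 71 − 10·log₁₀(78.8/6.5) = 71 − 10.836 = 60.16 dB.

60.2 dB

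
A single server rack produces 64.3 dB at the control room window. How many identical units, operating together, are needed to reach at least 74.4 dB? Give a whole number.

11

N identical sources give L₁ + 10·log₁₀ N, so require 10·log₁₀ N ≥ 74.4 − 64.3 = 10.1 dB.
N ≥ 10^(10.1/10) = 10.233, so N = 11.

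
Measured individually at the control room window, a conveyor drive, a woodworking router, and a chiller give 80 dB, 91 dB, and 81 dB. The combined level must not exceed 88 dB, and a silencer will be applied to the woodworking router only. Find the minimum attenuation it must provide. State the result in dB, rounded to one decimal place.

Fixed contribution from the other sources: Σ 10^(L/10) = 10^(80/10) + 10^(81/10) = 2.259e+08 (83.54 dB).
The limit corresponds to 10^(88/10) = 6.310e+08; subtracting the fixed part leaves 4.051e+08 for the woodworking router, i.e. 86.08 dB.
So the woodworking router must be reduced from 91 to 86.08 dB: IL = 4.92 dB.

4.9 dB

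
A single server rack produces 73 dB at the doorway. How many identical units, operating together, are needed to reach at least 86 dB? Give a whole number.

20

N identical sources give L₁ + 10·log₁₀ N, so require 10·log₁₀ N ≥ 86 − 73 = 13.0 dB.
N ≥ 10^(13.0/10) = 19.953, so N = 20.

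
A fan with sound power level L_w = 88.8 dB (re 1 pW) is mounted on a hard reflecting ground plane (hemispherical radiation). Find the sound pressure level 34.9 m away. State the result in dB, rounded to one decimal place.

50.0 dB

L_p = L_w − 10·log₁₀(2π·r²) with r = 34.9 m.
2π·r² = 7653 m², 10·log₁₀ of that is 38.838 dB.
L_p = 88.8 − 38.838 = 49.96 dB.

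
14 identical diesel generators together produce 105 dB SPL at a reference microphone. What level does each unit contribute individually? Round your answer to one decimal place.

14 equal contributions raise the level by 10·log₁₀ 14 = 11.461 dB, so each unit alone gives 105 − 11.461.

93.5 dB SPL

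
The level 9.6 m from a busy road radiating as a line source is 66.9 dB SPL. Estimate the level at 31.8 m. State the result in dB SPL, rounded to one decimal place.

61.7 dB SPL

For a line source, L₂ = L₁ − 10·log₁₀(r₂/r₁).
L₂ = 66.9 − 10·log₁₀(31.8/9.6) = 66.9 − 5.202 = 61.70 dB SPL.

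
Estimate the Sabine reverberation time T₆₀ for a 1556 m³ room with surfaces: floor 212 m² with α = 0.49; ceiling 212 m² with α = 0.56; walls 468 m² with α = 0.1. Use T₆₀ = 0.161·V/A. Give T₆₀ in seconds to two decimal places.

0.93 s

A = Σ Sᵢαᵢ = 212·0.49 + 212·0.56 + 468·0.1 = 269.40 m².
T₆₀ = 0.161 × 1556 / 269.40 = 0.930 s.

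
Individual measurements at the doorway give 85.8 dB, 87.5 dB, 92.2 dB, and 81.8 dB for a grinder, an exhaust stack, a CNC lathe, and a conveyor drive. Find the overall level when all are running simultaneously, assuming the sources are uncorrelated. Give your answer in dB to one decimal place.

For uncorrelated sources the intensities add, so convert each level to linear form, sum, and take 10·log₁₀ of the total.
Σ 10^(L/10) = 10^(85.8/10) + 10^(87.5/10) + 10^(92.2/10) + 10^(81.8/10) = 2.753e+09.
L_total = 10·log₁₀(2.753e+09) = 94.40 dB.

94.4 dB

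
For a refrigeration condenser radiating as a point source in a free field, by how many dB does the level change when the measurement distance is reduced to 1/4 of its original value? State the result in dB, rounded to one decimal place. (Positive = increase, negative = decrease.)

With spherical spreading the level changes by −20·log₁₀(r₂/r₁).
ΔL = −20·log₁₀(0.25) = +12.04 dB.

+12.0 dB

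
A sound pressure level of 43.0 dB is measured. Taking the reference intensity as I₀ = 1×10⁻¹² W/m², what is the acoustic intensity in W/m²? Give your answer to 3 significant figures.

I/I₀ = 10^(43.0/10) = 1.995e+04, so I = 1.995e+04 × 10⁻¹² W/m².

2.00e-08 W/m²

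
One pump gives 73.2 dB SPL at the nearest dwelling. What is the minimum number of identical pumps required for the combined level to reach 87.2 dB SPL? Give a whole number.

The shortfall is 87.2 − 73.2 = 14.0 dB, and N units add 10·log₁₀ N, so need 10·log₁₀ N ≥ 14.0.
N ≥ 10^(14.0/10) = 25.119, so N = 26.

26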